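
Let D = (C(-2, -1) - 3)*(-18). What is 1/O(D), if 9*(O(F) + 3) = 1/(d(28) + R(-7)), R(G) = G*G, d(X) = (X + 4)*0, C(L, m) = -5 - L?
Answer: -441/1322 ≈ -0.33359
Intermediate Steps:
d(X) = 0 (d(X) = (4 + X)*0 = 0)
R(G) = G**2
D = 108 (D = ((-5 - 1*(-2)) - 3)*(-18) = ((-5 + 2) - 3)*(-18) = (-3 - 3)*(-18) = -6*(-18) = 108)
O(F) = -1322/441 (O(F) = -3 + 1/(9*(0 + (-7)**2)) = -3 + 1/(9*(0 + 49)) = -3 + (1/9)/49 = -3 + (1/9)*(1/49) = -3 + 1/441 = -1322/441)
1/O(D) = 1/(-1322/441) = -441/1322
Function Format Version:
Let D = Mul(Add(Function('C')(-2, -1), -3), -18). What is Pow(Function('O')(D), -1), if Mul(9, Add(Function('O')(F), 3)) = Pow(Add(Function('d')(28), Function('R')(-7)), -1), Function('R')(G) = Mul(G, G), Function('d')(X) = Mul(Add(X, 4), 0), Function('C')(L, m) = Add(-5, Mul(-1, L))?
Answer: Rational(-441, 1322) ≈ -0.33359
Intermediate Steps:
Function('d')(X) = 0 (Function('d')(X) = Mul(Add(4, X), 0) = 0)
Function('R')(G) = Pow(G, 2)
D = 108 (D = Mul(Add(Add(-5, Mul(-1, -2)), -3), -18) = Mul(Add(Add(-5, 2), -3), -18) = Mul(Add(-3, -3), -18) = Mul(-6, -18) = 108)
Function('O')(F) = Rational(-1322, 441) (Function('O')(F) = Add(-3, Mul(Rational(1, 9), Pow(Add(0, Pow(-7, 2)), -1))) = Add(-3, Mul(Rational(1, 9), Pow(Add(0, 49), -1))) = Add(-3, Mul(Rational(1, 9), Pow(49, -1))) = Add(-3, Mul(Rational(1, 9), Rational(1, 49))) = Add(-3, Rational(1, 441)) = Rational(-1322, 441))
Pow(Function('O')(D), -1) = Pow(Rational(-1322, 441), -1) = Rational(-441, 1322)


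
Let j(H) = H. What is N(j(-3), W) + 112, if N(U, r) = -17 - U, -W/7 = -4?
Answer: 98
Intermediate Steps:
W = 28 (W = -7*(-4) = 28)
N(j(-3), W) + 112 = (-17 - 1*(-3)) + 112 = (-17 + 3) + 112 = -14 + 112 = 98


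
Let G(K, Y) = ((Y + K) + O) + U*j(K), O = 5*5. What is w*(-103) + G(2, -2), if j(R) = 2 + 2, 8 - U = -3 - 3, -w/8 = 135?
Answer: 111321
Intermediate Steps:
O = 25
w = -1080 (w = -8*135 = -1080)
U = 14 (U = 8 - (-3 - 3) = 8 - 1*(-6) = 8 + 6 = 14)
j(R) = 4
G(K, Y) = 81 + K + Y (G(K, Y) = ((Y + K) + 25) + 14*4 = ((K + Y) + 25) + 56 = (25 + K + Y) + 56 = 81 + K + Y)
w*(-103) + G(2, -2) = -1080*(-103) + (81 + 2 - 2) = 111240 + 81 = 111321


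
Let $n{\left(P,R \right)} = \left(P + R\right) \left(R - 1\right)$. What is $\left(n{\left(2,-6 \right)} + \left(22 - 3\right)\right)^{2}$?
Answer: $2209$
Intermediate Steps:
$n{\left(P,R \right)} = \left(-1 + R\right) \left(P + R\right)$ ($n{\left(P,R \right)} = \left(P + R\right) \left(-1 + R\right) = \left(-1 + R\right) \left(P + R\right)$)
$\left(n{\left(2,-6 \right)} + \left(22 - 3\right)\right)^{2} = \left(\left(\left(-6\right)^{2} - 2 - -6 + 2 \left(-6\right)\right) + \left(22 - 3\right)\right)^{2} = \left(\left(36 - 2 + 6 - 12\right) + \left(22 - 3\right)\right)^{2} = \left(28 + 19\right)^{2} = 47^{2} = 2209$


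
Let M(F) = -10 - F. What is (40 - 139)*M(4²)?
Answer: 2574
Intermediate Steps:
(40 - 139)*M(4²) = (40 - 139)*(-10 - 1*4²) = -99*(-10 - 1*16) = -99*(-10 - 16) = -99*(-26) = 2574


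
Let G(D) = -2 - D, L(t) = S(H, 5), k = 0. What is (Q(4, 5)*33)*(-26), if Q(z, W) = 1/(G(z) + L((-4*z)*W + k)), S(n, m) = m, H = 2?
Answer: 858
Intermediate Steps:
L(t) = 5
Q(z, W) = 1/(3 - z) (Q(z, W) = 1/((-2 - z) + 5) = 1/(3 - z))
(Q(4, 5)*33)*(-26) = (-1/(-3 + 4)*33)*(-26) = (-1/1*33)*(-26) = (-1*1*33)*(-26) = -1*33*(-26) = -33*(-26) = 858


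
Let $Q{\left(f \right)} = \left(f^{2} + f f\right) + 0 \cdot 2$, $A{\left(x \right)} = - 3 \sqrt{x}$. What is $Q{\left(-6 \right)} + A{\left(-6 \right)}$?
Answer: $72 - 3 i \sqrt{6} \approx 72.0 - 7.3485 i$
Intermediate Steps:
$Q{\left(f \right)} = 2 f^{2}$ ($Q{\left(f \right)} = \left(f^{2} + f^{2}\right) + 0 = 2 f^{2} + 0 = 2 f^{2}$)
$Q{\left(-6 \right)} + A{\left(-6 \right)} = 2 \left(-6\right)^{2} - 3 \sqrt{-6} = 2 \cdot 36 - 3 i \sqrt{6} = 72 - 3 i \sqrt{6}$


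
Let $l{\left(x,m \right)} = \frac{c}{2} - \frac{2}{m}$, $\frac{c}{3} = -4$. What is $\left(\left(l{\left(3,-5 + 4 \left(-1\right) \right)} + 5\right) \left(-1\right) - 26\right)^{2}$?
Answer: $\frac{51529}{81} \approx 636.16$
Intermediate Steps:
$c = -12$ ($c = 3 \left(-4\right) = -12$)
$l{\left(x,m \right)} = -6 - \frac{2}{m}$ ($l{\left(x,m \right)} = - \frac{12}{2} - \frac{2}{m} = \left(-12\right) \frac{1}{2} - \frac{2}{m} = -6 - \frac{2}{m}$)
$\left(\left(l{\left(3,-5 + 4 \left(-1\right) \right)} + 5\right) \left(-1\right) - 26\right)^{2} = \left(\left(\left(-6 - \frac{2}{-5 + 4 \left(-1\right)}\right) + 5\right) \left(-1\right) - 26\right)^{2} = \left(\left(\left(-6 - \frac{2}{-5 - 4}\right) + 5\right) \left(-1\right) - 26\right)^{2} = \left(\left(\left(-6 - \frac{2}{-9}\right) + 5\right) \left(-1\right) - 26\right)^{2} = \left(\left(\left(-6 - - \frac{2}{9}\right) + 5\right) \left(-1\right) - 26\right)^{2} = \left(\left(\left(-6 + \frac{2}{9}\right) + 5\right) \left(-1\right) - 26\right)^{2} = \left(\left(- \frac{52}{9} + 5\right) \left(-1\right) - 26\right)^{2} = \left(\left(- \frac{7}{9}\right) \left(-1\right) - 26\right)^{2} = \left(\frac{7}{9} - 26\right)^{2} = \left(- \frac{227}{9}\right)^{2} = \frac{51529}{81}$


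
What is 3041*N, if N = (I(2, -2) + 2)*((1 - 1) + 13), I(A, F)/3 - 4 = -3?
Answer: 197665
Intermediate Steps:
I(A, F) = 3 (I(A, F) = 12 + 3*(-3) = 12 - 9 = 3)
N = 65 (N = (3 + 2)*((1 - 1) + 13) = 5*(0 + 13) = 5*13 = 65)
3041*N = 3041*65 = 197665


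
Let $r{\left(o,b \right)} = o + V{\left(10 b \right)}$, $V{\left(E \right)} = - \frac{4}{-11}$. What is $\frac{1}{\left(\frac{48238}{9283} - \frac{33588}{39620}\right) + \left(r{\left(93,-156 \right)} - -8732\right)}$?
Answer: $\frac{1011429265}{8930629384514} \approx 0.00011325$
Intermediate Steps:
$V{\left(E \right)} = \frac{4}{11}$ ($V{\left(E \right)} = \left(-4\right) \left(- \frac{1}{11}\right) = \frac{4}{11}$)
$r{\left(o,b \right)} = \frac{4}{11} + o$ ($r{\left(o,b \right)} = o + \frac{4}{11} = \frac{4}{11} + o$)
$\frac{1}{\left(\frac{48238}{9283} - \frac{33588}{39620}\right) + \left(r{\left(93,-156 \right)} - -8732\right)} = \frac{1}{\left(\frac{48238}{9283} - \frac{33588}{39620}\right) + \left(\left(\frac{4}{11} + 93\right) - -8732\right)} = \frac{1}{\left(48238 \cdot \frac{1}{9283} - \frac{8397}{9905}\right) + \left(\frac{1027}{11} + 8732\right)} = \frac{1}{\left(\frac{48238}{9283} - \frac{8397}{9905}\right) + \frac{97079}{11}} = \frac{1}{\frac{399848039}{91948115} + \frac{97079}{11}} = \frac{1}{\frac{8930629384514}{1011429265}} = \frac{1011429265}{8930629384514}$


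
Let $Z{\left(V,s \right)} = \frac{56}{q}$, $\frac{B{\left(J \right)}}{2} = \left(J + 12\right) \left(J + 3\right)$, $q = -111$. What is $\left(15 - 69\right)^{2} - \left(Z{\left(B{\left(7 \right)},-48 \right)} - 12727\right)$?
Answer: $\frac{1736429}{111} \approx 15644.0$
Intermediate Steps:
$B{\left(J \right)} = 2 \left(3 + J\right) \left(12 + J\right)$ ($B{\left(J \right)} = 2 \left(J + 12\right) \left(J + 3\right) = 2 \left(12 + J\right) \left(3 + J\right) = 2 \left(3 + J\right) \left(12 + J\right)$)
$Z{\left(V,s \right)} = - \frac{56}{111}$ ($Z{\left(V,s \right)} = \frac{56}{-111} = 56 \left(- \frac{1}{111}\right) = - \frac{56}{111}$)
$\left(15 - 69\right)^{2} - \left(Z{\left(B{\left(7 \right)},-48 \right)} - 12727\right) = \left(15 - 69\right)^{2} - \left(- \frac{56}{111} - 12727\right) = \left(-54\right)^{2} - \left(- \frac{56}{111} - 12727\right) = 2916 - - \frac{1412753}{111} = 2916 + \frac{1412753}{111} = \frac{1736429}{111}$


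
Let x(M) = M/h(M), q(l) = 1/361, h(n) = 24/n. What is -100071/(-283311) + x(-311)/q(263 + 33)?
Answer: 366376625485/251832 ≈ 1.4548e+6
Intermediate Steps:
q(l) = 1/361
x(M) = M**2/24 (x(M) = M/((24/M)) = M*(M/24) = M**2/24)
-100071/(-283311) + x(-311)/q(263 + 33) = -100071/(-283311) + ((1/24)*(-311)**2)/(1/361) = -100071*(-1/283311) + ((1/24)*96721)*361 = 11119/31479 + (96721/24)*361 = 11119/31479 + 34916281/24 = 366376625485/251832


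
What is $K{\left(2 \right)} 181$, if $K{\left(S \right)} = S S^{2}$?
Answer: $1448$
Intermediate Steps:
$K{\left(S \right)} = S^{3}$
$K{\left(2 \right)} 181 = 2^{3} \cdot 181 = 8 \cdot 181 = 1448$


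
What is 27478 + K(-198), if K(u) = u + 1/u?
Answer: 5401439/198 ≈ 27280.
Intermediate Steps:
K(u) = u + 1/u
27478 + K(-198) = 27478 + (-198 + 1/(-198)) = 27478 + (-198 - 1/198) = 27478 - 39205/198 = 5401439/198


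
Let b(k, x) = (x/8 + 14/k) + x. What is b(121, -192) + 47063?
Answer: 5668501/121 ≈ 46847.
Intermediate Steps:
b(k, x) = 14/k + 9*x/8 (b(k, x) = (x*(1/8) + 14/k) + x = (x/8 + 14/k) + x = (14/k + x/8) + x = 14/k + 9*x/8)
b(121, -192) + 47063 = (14/121 + (9/8)*(-192)) + 47063 = (14*(1/121) - 216) + 47063 = (14/121 - 216) + 47063 = -26122/121 + 47063 = 5668501/121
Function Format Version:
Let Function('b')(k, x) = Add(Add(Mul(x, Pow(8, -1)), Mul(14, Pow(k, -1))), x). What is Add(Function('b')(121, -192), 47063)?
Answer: Rational(5668501, 121) ≈ 46847.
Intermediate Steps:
Function('b')(k, x) = Add(Mul(14, Pow(k, -1)), Mul(Rational(9, 8), x)) (Function('b')(k, x) = Add(Add(Mul(x, Rational(1, 8)), Mul(14, Pow(k, -1))), x) = Add(Add(Mul(Rational(1, 8), x), Mul(14, Pow(k, -1))), x) = Add(Add(Mul(14, Pow(k, -1)), Mul(Rational(1, 8), x)), x) = Add(Mul(14, Pow(k, -1)), Mul(Rational(9, 8), x)))
Add(Function('b')(121, -192), 47063) = Add(Add(Mul(14, Pow(121, -1)), Mul(Rational(9, 8), -192)), 47063) = Add(Add(Mul(14, Rational(1, 121)), -216), 47063) = Add(Add(Rational(14, 121), -216), 47063) = Add(Rational(-26122, 121), 47063) = Rational(5668501, 121)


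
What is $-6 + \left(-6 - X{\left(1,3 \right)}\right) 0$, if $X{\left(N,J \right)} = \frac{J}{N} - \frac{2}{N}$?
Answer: $-6$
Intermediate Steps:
$X{\left(N,J \right)} = - \frac{2}{N} + \frac{J}{N}$
$-6 + \left(-6 - X{\left(1,3 \right)}\right) 0 = -6 + \left(-6 - \frac{-2 + 3}{1}\right) 0 = -6 + \left(-6 - 1 \cdot 1\right) 0 = -6 + \left(-6 - 1\right) 0 = -6 - 0 = -6 + 0 = -6$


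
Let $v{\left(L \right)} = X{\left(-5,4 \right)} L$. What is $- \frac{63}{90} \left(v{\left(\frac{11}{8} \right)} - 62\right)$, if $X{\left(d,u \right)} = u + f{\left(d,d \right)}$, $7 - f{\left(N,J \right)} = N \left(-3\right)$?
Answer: $\frac{189}{4} \approx 47.25$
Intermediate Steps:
$f{\left(N,J \right)} = 7 + 3 N$ ($f{\left(N,J \right)} = 7 - N \left(-3\right) = 7 - - 3 N = 7 + 3 N$)
$X{\left(d,u \right)} = 7 + u + 3 d$ ($X{\left(d,u \right)} = u + \left(7 + 3 d\right) = 7 + u + 3 d$)
$v{\left(L \right)} = - 4 L$ ($v{\left(L \right)} = \left(7 + 4 + 3 \left(-5\right)\right) L = \left(7 + 4 - 15\right) L = - 4 L$)
$- \frac{63}{90} \left(v{\left(\frac{11}{8} \right)} - 62\right) = - \frac{63}{90} \left(- 4 \cdot \frac{11}{8} - 62\right) = \left(-63\right) \frac{1}{90} \left(- 4 \cdot 11 \cdot \frac{1}{8} - 62\right) = - \frac{7 \left(\left(-4\right) \frac{11}{8} - 62\right)}{10} = - \frac{7 \left(- \frac{11}{2} - 62\right)}{10} = \left(- \frac{7}{10}\right) \left(- \frac{135}{2}\right) = \frac{189}{4}$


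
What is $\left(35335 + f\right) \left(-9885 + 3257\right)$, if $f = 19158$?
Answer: $-361179604$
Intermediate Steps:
$\left(35335 + f\right) \left(-9885 + 3257\right) = \left(35335 + 19158\right) \left(-9885 + 3257\right) = 54493 \left(-6628\right) = -361179604$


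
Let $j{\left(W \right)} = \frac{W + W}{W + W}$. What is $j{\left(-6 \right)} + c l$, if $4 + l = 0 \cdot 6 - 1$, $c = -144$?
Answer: $721$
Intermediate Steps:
$j{\left(W \right)} = 1$ ($j{\left(W \right)} = \frac{2 W}{2 W} = 2 W \frac{1}{2 W} = 1$)
$l = -5$ ($l = -4 + \left(0 \cdot 6 - 1\right) = -4 + \left(0 - 1\right) = -4 - 1 = -5$)
$j{\left(-6 \right)} + c l = 1 - -720 = 1 + 720 = 721$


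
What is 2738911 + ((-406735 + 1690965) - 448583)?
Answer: 3574558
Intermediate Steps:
2738911 + ((-406735 + 1690965) - 448583) = 2738911 + (1284230 - 448583) = 2738911 + 835647 = 3574558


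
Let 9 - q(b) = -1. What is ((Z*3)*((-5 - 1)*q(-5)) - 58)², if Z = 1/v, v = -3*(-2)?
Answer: 7744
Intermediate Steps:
q(b) = 10 (q(b) = 9 - 1*(-1) = 9 + 1 = 10)
v = 6
Z = ⅙ (Z = 1/6 = ⅙ ≈ 0.16667)
((Z*3)*((-5 - 1)*q(-5)) - 58)² = (((⅙)*3)*((-5 - 1)*10) - 58)² = ((-6*10)/2 - 58)² = ((½)*(-60) - 58)² = (-30 - 58)² = (-88)² = 7744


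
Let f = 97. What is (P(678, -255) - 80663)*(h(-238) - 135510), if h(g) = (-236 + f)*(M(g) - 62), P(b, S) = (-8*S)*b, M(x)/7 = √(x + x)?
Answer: -165271373644 - 2534581322*I*√119 ≈ -1.6527e+11 - 2.7649e+10*I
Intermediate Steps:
M(x) = 7*√2*√x (M(x) = 7*√(x + x) = 7*√(2*x) = 7*(√2*√x) = 7*√2*√x)
P(b, S) = -8*S*b
h(g) = 8618 - 973*√2*√g (h(g) = (-236 + 97)*(7*√2*√g - 62) = -139*(-62 + 7*√2*√g) = 8618 - 973*√2*√g)
(P(678, -255) - 80663)*(h(-238) - 135510) = (-8*(-255)*678 - 80663)*((8618 - 973*√2*√(-238)) - 135510) = (1383120 - 80663)*((8618 - 973*√2*I*√238) - 135510) = 1302457*((8618 - 1946*I*√119) - 135510) = 1302457*(-126892 - 1946*I*√119) = -165271373644 - 2534581322*I*√119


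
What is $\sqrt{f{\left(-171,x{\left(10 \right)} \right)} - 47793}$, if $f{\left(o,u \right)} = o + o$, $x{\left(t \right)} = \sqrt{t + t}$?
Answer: $i \sqrt{48135} \approx 219.4 i$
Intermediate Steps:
$x{\left(t \right)} = \sqrt{2} \sqrt{t}$ ($x{\left(t \right)} = \sqrt{2 t} = \sqrt{2} \sqrt{t}$)
$f{\left(o,u \right)} = 2 o$
$\sqrt{f{\left(-171,x{\left(10 \right)} \right)} - 47793} = \sqrt{2 \left(-171\right) - 47793} = \sqrt{-342 - 47793} = \sqrt{-48135} = i \sqrt{48135}$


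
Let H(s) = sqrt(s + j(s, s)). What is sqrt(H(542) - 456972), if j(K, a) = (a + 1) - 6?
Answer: sqrt(-456972 + sqrt(1079)) ≈ 675.97*I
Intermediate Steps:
j(K, a) = -5 + a (j(K, a) = (1 + a) - 6 = -5 + a)
H(s) = sqrt(-5 + 2*s) (H(s) = sqrt(s + (-5 + s)) = sqrt(-5 + 2*s))
sqrt(H(542) - 456972) = sqrt(sqrt(-5 + 2*542) - 456972) = sqrt(sqrt(-5 + 1084) - 456972) = sqrt(sqrt(1079) - 456972) = sqrt(-456972 + sqrt(1079))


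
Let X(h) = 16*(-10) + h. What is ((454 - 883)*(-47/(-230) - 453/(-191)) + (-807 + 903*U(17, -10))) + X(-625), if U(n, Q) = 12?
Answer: 357540277/43930 ≈ 8138.9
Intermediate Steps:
X(h) = -160 + h
((454 - 883)*(-47/(-230) - 453/(-191)) + (-807 + 903*U(17, -10))) + X(-625) = ((454 - 883)*(-47/(-230) - 453/(-191)) + (-807 + 903*12)) + (-160 - 625) = (-429*(-47*(-1/230) - 453*(-1/191)) + (-807 + 10836)) - 785 = (-429*(47/230 + 453/191) + 10029) - 785 = (-429*113167/43930 + 10029) - 785 = (-48548643/43930 + 10029) - 785 = 392025327/43930 - 785 = 357540277/43930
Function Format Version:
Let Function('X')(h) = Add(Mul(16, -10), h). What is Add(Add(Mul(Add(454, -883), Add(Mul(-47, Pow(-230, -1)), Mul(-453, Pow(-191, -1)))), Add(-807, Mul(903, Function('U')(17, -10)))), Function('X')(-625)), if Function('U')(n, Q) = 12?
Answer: Rational(357540277, 43930) ≈ 8138.9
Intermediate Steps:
Function('X')(h) = Add(-160, h)
Add(Add(Mul(Add(454, -883), Add(Mul(-47, Pow(-230, -1)), Mul(-453, Pow(-191, -1)))), Add(-807, Mul(903, Function('U')(17, -10)))), Function('X')(-625)) = Add(Add(Mul(Add(454, -883), Add(Mul(-47, Pow(-230, -1)), Mul(-453, Pow(-191, -1)))), Add(-807, Mul(903, 12))), Add(-160, -625)) = Add(Add(Mul(-429, Add(Mul(-47, Rational(-1, 230)), Mul(-453, Rational(-1, 191)))), Add(-807, 10836)), -785) = Add(Add(Mul(-429, Add(Rational(47, 230), Rational(453, 191))), 10029), -785) = Add(Add(Mul(-429, Rational(113167, 43930)), 10029), -785) = Add(Add(Rational(-48548643, 43930), 10029), -785) = Add(Rational(392025327, 43930), -785) = Rational(357540277, 43930)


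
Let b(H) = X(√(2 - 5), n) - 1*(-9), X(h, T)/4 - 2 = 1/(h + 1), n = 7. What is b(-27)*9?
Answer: 9*(-21*I + 17*√3)/(√3 - I) ≈ 162.0 - 15.588*I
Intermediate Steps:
X(h, T) = 8 + 4/(1 + h) (X(h, T) = 8 + 4/(h + 1) = 8 + 4/(1 + h))
b(H) = 9 + 4*(3 + 2*I*√3)/(1 + I*√3) (b(H) = 4*(3 + 2*√(2 - 5))/(1 + √(2 - 5)) - 1*(-9) = 4*(3 + 2*√(-3))/(1 + √(-3)) + 9 = 4*(3 + 2*(I*√3))/(1 + I*√3) + 9 = 4*(3 + 2*I*√3)/(1 + I*√3) + 9 = 9 + 4*(3 + 2*I*√3)/(1 + I*√3))
b(-27)*9 = ((-21*I + 17*√3)/(√3 - I))*9 = 9*(-21*I + 17*√3)/(√3 - I)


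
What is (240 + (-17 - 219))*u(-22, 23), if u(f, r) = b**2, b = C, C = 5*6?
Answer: 3600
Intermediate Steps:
C = 30
b = 30
u(f, r) = 900 (u(f, r) = 30**2 = 900)
(240 + (-17 - 219))*u(-22, 23) = (240 + (-17 - 219))*900 = (240 - 236)*900 = 4*900 = 3600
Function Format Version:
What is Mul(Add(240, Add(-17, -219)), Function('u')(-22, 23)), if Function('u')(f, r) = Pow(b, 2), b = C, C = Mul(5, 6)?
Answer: 3600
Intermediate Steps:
C = 30
b = 30
Function('u')(f, r) = 900 (Function('u')(f, r) = Pow(30, 2) = 900)
Mul(Add(240, Add(-17, -219)), Function('u')(-22, 23)) = Mul(Add(240, Add(-17, -219)), 900) = Mul(Add(240, -236), 900) = Mul(4, 900) = 3600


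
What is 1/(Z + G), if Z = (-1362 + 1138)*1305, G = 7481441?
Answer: 1/7189121 ≈ 1.3910e-7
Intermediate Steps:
Z = -292320 (Z = -224*1305 = -292320)
1/(Z + G) = 1/(-292320 + 7481441) = 1/7189121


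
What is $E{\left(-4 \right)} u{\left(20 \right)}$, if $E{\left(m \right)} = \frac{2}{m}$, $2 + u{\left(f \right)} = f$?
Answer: $-9$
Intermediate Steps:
$u{\left(f \right)} = -2 + f$
$E{\left(-4 \right)} u{\left(20 \right)} = \frac{2}{-4} \left(-2 + 20\right) = 2 \left(- \frac{1}{4}\right) 18 = \left(- \frac{1}{2}\right) 18 = -9$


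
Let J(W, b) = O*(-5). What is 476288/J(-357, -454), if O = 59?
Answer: -476288/295 ≈ -1614.5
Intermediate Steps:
J(W, b) = -295 (J(W, b) = 59*(-5) = -295)
476288/J(-357, -454) = 476288/(-295) = 476288*(-1/295) = -476288/295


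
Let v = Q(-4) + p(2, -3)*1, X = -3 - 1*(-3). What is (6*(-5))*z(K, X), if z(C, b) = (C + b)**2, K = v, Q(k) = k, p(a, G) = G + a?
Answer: -750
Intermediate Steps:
X = 0 (X = -3 + 3 = 0)
v = -5 (v = -4 + (-3 + 2)*1 = -4 - 1*1 = -4 - 1 = -5)
K = -5
(6*(-5))*z(K, X) = (6*(-5))*(-5 + 0)**2 = -30*(-5)**2 = -30*25 = -750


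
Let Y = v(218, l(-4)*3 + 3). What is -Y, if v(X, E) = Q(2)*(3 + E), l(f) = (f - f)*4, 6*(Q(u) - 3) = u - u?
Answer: -18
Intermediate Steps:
Q(u) = 3 (Q(u) = 3 + (u - u)/6 = 3 + (1/6)*0 = 3 + 0 = 3)
l(f) = 0 (l(f) = 0*4 = 0)
v(X, E) = 9 + 3*E (v(X, E) = 3*(3 + E) = 9 + 3*E)
Y = 18 (Y = 9 + 3*(0*3 + 3) = 9 + 3*(0 + 3) = 9 + 3*3 = 9 + 9 = 18)
-Y = -1*18 = -18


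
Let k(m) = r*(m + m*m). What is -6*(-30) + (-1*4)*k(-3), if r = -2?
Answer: 228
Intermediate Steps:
k(m) = -2*m - 2*m**2 (k(m) = -2*(m + m*m) = -2*(m + m**2) = -2*m - 2*m**2)
-6*(-30) + (-1*4)*k(-3) = -6*(-30) + (-1*4)*(-2*(-3)*(1 - 3)) = 180 - (-8)*(-3)*(-2) = 180 - 4*(-12) = 180 + 48 = 228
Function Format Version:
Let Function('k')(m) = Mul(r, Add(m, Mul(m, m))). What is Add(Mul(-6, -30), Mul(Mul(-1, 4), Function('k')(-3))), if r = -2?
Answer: 228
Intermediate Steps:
Function('k')(m) = Add(Mul(-2, m), Mul(-2, Pow(m, 2))) (Function('k')(m) = Mul(-2, Add(m, Mul(m, m))) = Mul(-2, Add(m, Pow(m, 2))) = Add(Mul(-2, m), Mul(-2, Pow(m, 2))))
Add(Mul(-6, -30), Mul(Mul(-1, 4), Function('k')(-3))) = Add(Mul(-6, -30), Mul(Mul(-1, 4), Mul(-2, -3, Add(1, -3)))) = Add(180, Mul(-4, Mul(-2, -3, -2))) = Add(180, Mul(-4, -12)) = Add(180, 48) = 228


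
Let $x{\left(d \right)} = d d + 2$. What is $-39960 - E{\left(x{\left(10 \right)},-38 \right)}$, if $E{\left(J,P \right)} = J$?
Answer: $-40062$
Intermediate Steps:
$x{\left(d \right)} = 2 + d^{2}$ ($x{\left(d \right)} = d^{2} + 2 = 2 + d^{2}$)
$-39960 - E{\left(x{\left(10 \right)},-38 \right)} = -39960 - \left(2 + 10^{2}\right) = -39960 - \left(2 + 100\right) = -39960 - 102 = -40062$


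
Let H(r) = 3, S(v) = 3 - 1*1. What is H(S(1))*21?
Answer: 63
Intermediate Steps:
S(v) = 2 (S(v) = 3 - 1 = 2)
H(S(1))*21 = 3*21 = 63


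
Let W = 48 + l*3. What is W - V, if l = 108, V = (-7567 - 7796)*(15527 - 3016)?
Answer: 192206865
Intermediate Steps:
V = -192206493 (V = -15363*12511 = -192206493)
W = 372 (W = 48 + 108*3 = 48 + 324 = 372)
W - V = 372 - 1*(-192206493) = 372 + 192206493 = 192206865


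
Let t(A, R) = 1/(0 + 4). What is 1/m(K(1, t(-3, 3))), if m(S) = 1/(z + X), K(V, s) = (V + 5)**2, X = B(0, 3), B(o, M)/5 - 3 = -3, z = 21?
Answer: 21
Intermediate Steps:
B(o, M) = 0 (B(o, M) = 15 + 5*(-3) = 15 - 15 = 0)
t(A, R) = 1/4
X = 0
K(V, s) = (5 + V)**2
m(S) = 1/21 (m(S) = 1/(21 + 0) = 1/21)
1/m(K(1, t(-3, 3))) = 1/(1/21) = 21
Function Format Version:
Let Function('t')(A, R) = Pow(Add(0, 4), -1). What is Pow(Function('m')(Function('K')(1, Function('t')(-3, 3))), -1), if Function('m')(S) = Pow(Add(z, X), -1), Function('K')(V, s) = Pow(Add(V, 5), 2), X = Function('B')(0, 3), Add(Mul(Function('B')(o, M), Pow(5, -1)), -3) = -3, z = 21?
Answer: 21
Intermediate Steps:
Function('B')(o, M) = 0 (Function('B')(o, M) = Add(15, Mul(5, -3)) = Add(15, -15) = 0)
Function('t')(A, R) = Rational(1, 4) (Function('t')(A, R) = Pow(4, -1) = Rational(1, 4))
X = 0
Function('K')(V, s) = Pow(Add(5, V), 2)
Function('m')(S) = Rational(1, 21) (Function('m')(S) = Pow(Add(21, 0), -1) = Pow(21, -1) = Rational(1, 21))
Pow(Function('m')(Function('K')(1, Function('t')(-3, 3))), -1) = Pow(Rational(1, 21), -1) = 21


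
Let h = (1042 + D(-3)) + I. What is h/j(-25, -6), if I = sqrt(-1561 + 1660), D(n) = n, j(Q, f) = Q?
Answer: -1039/25 - 3*sqrt(11)/25 ≈ -41.958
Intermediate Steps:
I = 3*sqrt(11) (I = sqrt(99) = 3*sqrt(11) ≈ 9.9499)
h = 1039 + 3*sqrt(11) (h = (1042 - 3) + 3*sqrt(11) = 1039 + 3*sqrt(11) ≈ 1048.9)
h/j(-25, -6) = (1039 + 3*sqrt(11))/(-25) = (1039 + 3*sqrt(11))*(-1/25) = -1039/25 - 3*sqrt(11)/25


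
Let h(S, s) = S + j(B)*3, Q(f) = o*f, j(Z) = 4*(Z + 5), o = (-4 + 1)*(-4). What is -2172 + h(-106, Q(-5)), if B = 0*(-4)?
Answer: -2218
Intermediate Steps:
B = 0
o = 12 (o = -3*(-4) = 12)
j(Z) = 20 + 4*Z (j(Z) = 4*(5 + Z) = 20 + 4*Z)
Q(f) = 12*f
h(S, s) = 60 + S (h(S, s) = S + (20 + 4*0)*3 = S + (20 + 0)*3 = S + 20*3 = S + 60 = 60 + S)
-2172 + h(-106, Q(-5)) = -2172 + (60 - 106) = -2172 - 46 = -2218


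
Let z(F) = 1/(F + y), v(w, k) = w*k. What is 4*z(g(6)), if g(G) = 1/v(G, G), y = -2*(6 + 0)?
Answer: -144/431 ≈ -0.33411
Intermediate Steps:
v(w, k) = k*w
y = -12 (y = -2*6 = -12)
g(G) = G⁻² (g(G) = 1/(G*G) = 1/(G²) = G⁻²)
z(F) = 1/(-12 + F) (z(F) = 1/(F - 12) = 1/(-12 + F))
4*z(g(6)) = 4/(-12 + 6⁻²) = 4/(-12 + 1/36) = 4/(-431/36) = 4*(-36/431) = -144/431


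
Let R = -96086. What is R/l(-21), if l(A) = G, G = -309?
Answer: 96086/309 ≈ 310.96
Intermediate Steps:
l(A) = -309
R/l(-21) = -96086/(-309) = -96086*(-1/309) = 96086/309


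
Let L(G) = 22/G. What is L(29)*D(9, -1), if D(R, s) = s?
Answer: -22/29 ≈ -0.75862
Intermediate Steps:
L(29)*D(9, -1) = (22/29)*(-1) = -22/29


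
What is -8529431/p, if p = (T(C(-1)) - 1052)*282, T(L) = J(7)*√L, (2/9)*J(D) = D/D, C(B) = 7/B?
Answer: 17945922824/624261003 + 25588293*I*√7/208087001 ≈ 28.747 + 0.32535*I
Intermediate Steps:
J(D) = 9/2 (J(D) = 9*(D/D)/2 = (9/2)*1 = 9/2)
T(L) = 9*√L/2
p = -296664 + 1269*I*√7 (p = (9*√(7/(-1))/2 - 1052)*282 = (9*√(7*(-1))/2 - 1052)*282 = (9*√(-7)/2 - 1052)*282 = (9*(I*√7)/2 - 1052)*282 = (9*I*√7/2 - 1052)*282 = (-1052 + 9*I*√7/2)*282 = -296664 + 1269*I*√7 ≈ -2.9666e+5 + 3357.5*I)
-8529431/p = -8529431/(-296664 + 1269*I*√7)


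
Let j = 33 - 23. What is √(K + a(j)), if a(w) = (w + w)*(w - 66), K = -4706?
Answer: I*√5826 ≈ 76.328*I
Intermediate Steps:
j = 10
a(w) = 2*w*(-66 + w) (a(w) = (2*w)*(-66 + w) = 2*w*(-66 + w))
√(K + a(j)) = √(-4706 + 2*10*(-66 + 10)) = √(-4706 + 2*10*(-56)) = √(-4706 - 1120) = √(-5826) = I*√5826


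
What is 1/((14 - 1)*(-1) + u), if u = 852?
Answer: 1/839 ≈ 0.0011919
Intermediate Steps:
1/((14 - 1)*(-1) + u) = 1/((14 - 1)*(-1) + 852) = 1/(13*(-1) + 852) = 1/(-13 + 852) = 1/839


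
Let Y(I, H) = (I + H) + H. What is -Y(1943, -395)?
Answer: -1153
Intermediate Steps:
Y(I, H) = I + 2*H (Y(I, H) = (H + I) + H = I + 2*H)
-Y(1943, -395) = -(1943 + 2*(-395)) = -(1943 - 790) = -1*1153 = -1153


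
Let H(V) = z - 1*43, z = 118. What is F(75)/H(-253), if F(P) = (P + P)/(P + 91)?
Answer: 1/83 ≈ 0.012048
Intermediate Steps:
F(P) = 2*P/(91 + P) (F(P) = (2*P)/(91 + P) = 2*P/(91 + P))
H(V) = 75 (H(V) = 118 - 1*43 = 118 - 43 = 75)
F(75)/H(-253) = (2*75/(91 + 75))/75 = (2*75/166)*(1/75) = (2*75*(1/166))*(1/75) = (75/83)*(1/75) = 1/83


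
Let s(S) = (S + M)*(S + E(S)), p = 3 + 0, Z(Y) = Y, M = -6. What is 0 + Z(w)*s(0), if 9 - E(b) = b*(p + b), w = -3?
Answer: 162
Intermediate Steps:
p = 3
E(b) = 9 - b*(3 + b)
s(S) = (-6 + S)*(9 - S**2 - 2*S) (s(S) = (S - 6)*(S + (9 - S**2 - 3*S)) = (-6 + S)*(9 - S**2 - 2*S))
0 + Z(w)*s(0) = 0 - 3*(-54 - 1*0**3 + 4*0**2 + 21*0) = 0 - 3*(-54 - 1*0 + 4*0 + 0) = 0 - 3*(-54 + 0 + 0 + 0) = 0 - 3*(-54) = 0 + 162 = 162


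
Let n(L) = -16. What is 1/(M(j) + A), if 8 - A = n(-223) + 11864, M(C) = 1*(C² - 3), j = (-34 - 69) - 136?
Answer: 1/45278 ≈ 2.2086e-5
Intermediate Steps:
j = -239 (j = -103 - 136 = -239)
M(C) = -3 + C² (M(C) = 1*(-3 + C²) = -3 + C²)
A = -11840 (A = 8 - (-16 + 11864) = 8 - 1*11848 = 8 - 11848 = -11840)
1/(M(j) + A) = 1/((-3 + (-239)²) - 11840) = 1/((-3 + 57121) - 11840) = 1/(57118 - 11840) = 1/45278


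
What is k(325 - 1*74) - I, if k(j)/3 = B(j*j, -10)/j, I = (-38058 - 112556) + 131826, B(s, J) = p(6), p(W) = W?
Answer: 4715806/251 ≈ 18788.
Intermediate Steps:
B(s, J) = 6
I = -18788 (I = -150614 + 131826 = -18788)
k(j) = 18/j (k(j) = 3*(6/j) = 18/j)
k(325 - 1*74) - I = 18/(325 - 1*74) - 1*(-18788) = 18/(325 - 74) + 18788 = 18/251 + 18788 = 4715806/251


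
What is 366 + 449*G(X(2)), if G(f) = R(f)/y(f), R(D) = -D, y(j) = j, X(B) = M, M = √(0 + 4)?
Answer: -83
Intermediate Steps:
M = 2 (M = √4 = 2)
X(B) = 2
G(f) = -1 (G(f) = (-f)/f = -1)
366 + 449*G(X(2)) = 366 + 449*(-1) = 366 - 449 = -83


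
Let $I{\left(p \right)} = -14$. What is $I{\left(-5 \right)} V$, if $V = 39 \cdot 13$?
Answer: $-7098$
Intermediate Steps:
$V = 507$
$I{\left(-5 \right)} V = \left(-14\right) 507 = -7098$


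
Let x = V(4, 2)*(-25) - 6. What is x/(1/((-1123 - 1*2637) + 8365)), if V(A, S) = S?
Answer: -257880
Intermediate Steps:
x = -56 (x = 2*(-25) - 6 = -50 - 6 = -56)
x/(1/((-1123 - 1*2637) + 8365)) = -(405552 - 147672) = -56/(1/((-1123 - 2637) + 8365)) = -56/(1/(-3760 + 8365)) = -56/(1/4605) = -56/1/4605 = -56*4605 = -257880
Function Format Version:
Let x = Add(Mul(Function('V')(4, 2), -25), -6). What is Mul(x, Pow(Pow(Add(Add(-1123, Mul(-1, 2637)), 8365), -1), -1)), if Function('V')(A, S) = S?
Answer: -257880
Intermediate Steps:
x = -56 (x = Add(Mul(2, -25), -6) = Add(-50, -6) = -56)
Mul(x, Pow(Pow(Add(Add(-1123, Mul(-1, 2637)), 8365), -1), -1)) = Mul(-56, Pow(Pow(Add(Add(-1123, Mul(-1, 2637)), 8365), -1), -1)) = Mul(-56, Pow(Pow(Add(Add(-1123, -2637), 8365), -1), -1)) = Mul(-56, Pow(Pow(Add(-3760, 8365), -1), -1)) = Mul(-56, Pow(Pow(4605, -1), -1)) = Mul(-56, Pow(Rational(1, 4605), -1)) = Mul(-56, 4605) = -257880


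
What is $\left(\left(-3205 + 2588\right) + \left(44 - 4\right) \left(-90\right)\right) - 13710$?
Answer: $-17927$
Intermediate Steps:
$\left(\left(-3205 + 2588\right) + \left(44 - 4\right) \left(-90\right)\right) - 13710 = \left(-617 + 40 \left(-90\right)\right) - 13710 = \left(-617 - 3600\right) - 13710 = -4217 - 13710 = -17927$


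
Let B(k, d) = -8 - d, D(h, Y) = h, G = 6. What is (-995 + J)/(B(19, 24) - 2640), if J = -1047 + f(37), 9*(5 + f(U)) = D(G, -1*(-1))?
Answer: 6139/8016 ≈ 0.76584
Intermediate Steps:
f(U) = -13/3 (f(U) = -5 + (⅑)*6 = -5 + ⅔ = -13/3)
J = -3154/3 (J = -1047 - 13/3 = -3154/3 ≈ -1051.3)
(-995 + J)/(B(19, 24) - 2640) = (-995 - 3154/3)/((-8 - 1*24) - 2640) = -6139/(3*((-8 - 24) - 2640)) = -6139/(3*(-32 - 2640)) = -6139/3/(-2672) = -6139/3*(-1/2672) = 6139/8016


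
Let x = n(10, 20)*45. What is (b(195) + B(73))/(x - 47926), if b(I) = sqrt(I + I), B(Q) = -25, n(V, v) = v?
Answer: 25/47026 - sqrt(390)/47026 ≈ 0.00011167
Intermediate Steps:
x = 900 (x = 20*45 = 900)
b(I) = sqrt(2)*sqrt(I) (b(I) = sqrt(2*I) = sqrt(2)*sqrt(I))
(b(195) + B(73))/(x - 47926) = (sqrt(2)*sqrt(195) - 25)/(900 - 47926) = (sqrt(390) - 25)/(-47026) = (-25 + sqrt(390))*(-1/47026) = 25/47026 - sqrt(390)/47026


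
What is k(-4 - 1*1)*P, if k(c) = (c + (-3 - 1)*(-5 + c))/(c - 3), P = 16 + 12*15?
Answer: -1715/2 ≈ -857.50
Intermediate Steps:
P = 196 (P = 16 + 180 = 196)
k(c) = (20 - 3*c)/(-3 + c) (k(c) = (c - 4*(-5 + c))/(-3 + c) = (c + (20 - 4*c))/(-3 + c) = (20 - 3*c)/(-3 + c))
k(-4 - 1*1)*P = ((20 - 3*(-4 - 1*1))/(-3 + (-4 - 1*1)))*196 = ((20 - 3*(-4 - 1))/(-3 + (-4 - 1)))*196 = ((20 - 3*(-5))/(-3 - 5))*196 = ((20 + 15)/(-8))*196 = -⅛*35*196 = -35/8*196 = -1715/2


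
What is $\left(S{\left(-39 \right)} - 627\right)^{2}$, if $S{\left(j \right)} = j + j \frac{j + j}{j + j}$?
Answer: $497025$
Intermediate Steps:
$S{\left(j \right)} = 2 j$ ($S{\left(j \right)} = j + j \frac{2 j}{2 j} = j + j 2 j \frac{1}{2 j} = j + j 1 = j + j = 2 j$)
$\left(S{\left(-39 \right)} - 627\right)^{2} = \left(2 \left(-39\right) - 627\right)^{2} = \left(-78 - 627\right)^{2} = \left(-705\right)^{2} = 497025$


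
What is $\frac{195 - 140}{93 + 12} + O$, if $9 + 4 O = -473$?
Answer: $- \frac{5039}{42} \approx -119.98$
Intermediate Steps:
$O = - \frac{241}{2}$ ($O = - \frac{9}{4} + \frac{1}{4} \left(-473\right) = - \frac{9}{4} - \frac{473}{4} = - \frac{241}{2} \approx -120.5$)
$\frac{195 - 140}{93 + 12} + O = \frac{195 - 140}{93 + 12} - \frac{241}{2} = \frac{55}{105} - \frac{241}{2} = 55 \cdot \frac{1}{105} - \frac{241}{2} = \frac{11}{21} - \frac{241}{2} = - \frac{5039}{42}$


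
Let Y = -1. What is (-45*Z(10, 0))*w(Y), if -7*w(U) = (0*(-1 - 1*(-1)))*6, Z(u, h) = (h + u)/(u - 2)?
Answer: 0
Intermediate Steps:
Z(u, h) = (h + u)/(-2 + u)
w(U) = 0 (w(U) = -0*(-1 - 1*(-1))*6/7 = -0*(-1 + 1)*6/7 = -0*0*6/7 = -0*6 = -⅐*0 = 0)
(-45*Z(10, 0))*w(Y) = -45*(0 + 10)/(-2 + 10)*0 = -45*10/8*0 = -45*5/4*0 = -225/4*0 = 0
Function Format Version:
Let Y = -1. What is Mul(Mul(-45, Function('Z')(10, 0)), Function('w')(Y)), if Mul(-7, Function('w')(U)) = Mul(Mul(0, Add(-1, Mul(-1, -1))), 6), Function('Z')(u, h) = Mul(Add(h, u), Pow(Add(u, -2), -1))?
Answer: 0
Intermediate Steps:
Function('Z')(u, h) = Mul(Pow(Add(-2, u), -1), Add(h, u)) (Function('Z')(u, h) = Mul(Add(h, u), Pow(Add(-2, u), -1)) = Mul(Pow(Add(-2, u), -1), Add(h, u)))
Function('w')(U) = 0 (Function('w')(U) = Mul(Rational(-1, 7), Mul(Mul(0, Add(-1, Mul(-1, -1))), 6)) = Mul(Rational(-1, 7), Mul(Mul(0, Add(-1, 1)), 6)) = Mul(Rational(-1, 7), Mul(Mul(0, 0), 6)) = Mul(Rational(-1, 7), Mul(0, 6)) = Mul(Rational(-1, 7), 0) = 0)
Mul(Mul(-45, Function('Z')(10, 0)), Function('w')(Y)) = Mul(Mul(-45, Mul(Pow(Add(-2, 10), -1), Add(0, 10))), 0) = Mul(Mul(-45, Mul(Pow(8, -1), 10)), 0) = Mul(Mul(-45, Mul(Rational(1, 8), 10)), 0) = Mul(Mul(-45, Rational(5, 4)), 0) = Mul(Rational(-225, 4), 0) = 0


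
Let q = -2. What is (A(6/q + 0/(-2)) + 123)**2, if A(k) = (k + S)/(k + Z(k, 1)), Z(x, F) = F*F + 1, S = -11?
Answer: 18769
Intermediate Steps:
Z(x, F) = 1 + F**2 (Z(x, F) = F**2 + 1 = 1 + F**2)
A(k) = (-11 + k)/(2 + k) (A(k) = (k - 11)/(k + (1 + 1**2)) = (-11 + k)/(k + (1 + 1)) = (-11 + k)/(k + 2) = (-11 + k)/(2 + k))
(A(6/q + 0/(-2)) + 123)**2 = ((-11 + (6/(-2) + 0/(-2)))/(2 + (6/(-2) + 0/(-2))) + 123)**2 = ((-11 + (6*(-1/2) + 0*(-1/2)))/(2 + (6*(-1/2) + 0*(-1/2))) + 123)**2 = ((-11 + (-3 + 0))/(2 + (-3 + 0)) + 123)**2 = ((-11 - 3)/(2 - 3) + 123)**2 = (-14/(-1) + 123)**2 = (-1*(-14) + 123)**2 = (14 + 123)**2 = 137**2 = 18769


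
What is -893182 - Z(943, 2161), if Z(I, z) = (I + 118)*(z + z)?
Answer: -5478824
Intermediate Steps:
Z(I, z) = 2*z*(118 + I) (Z(I, z) = (118 + I)*(2*z) = 2*z*(118 + I))
-893182 - Z(943, 2161) = -893182 - 2*2161*(118 + 943) = -893182 - 2*2161*1061 = -893182 - 1*4585642 = -893182 - 4585642 = -5478824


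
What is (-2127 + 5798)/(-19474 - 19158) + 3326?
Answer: 128486361/38632 ≈ 3325.9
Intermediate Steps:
(-2127 + 5798)/(-19474 - 19158) + 3326 = 3671/(-38632) + 3326 = 3671*(-1/38632) + 3326 = -3671/38632 + 3326 = 128486361/38632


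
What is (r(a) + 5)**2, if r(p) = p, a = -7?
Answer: 4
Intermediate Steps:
(r(a) + 5)**2 = (-7 + 5)**2 = (-2)**2 = 4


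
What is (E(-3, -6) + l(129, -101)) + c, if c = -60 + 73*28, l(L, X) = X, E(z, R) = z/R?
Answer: 3767/2 ≈ 1883.5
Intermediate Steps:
c = 1984 (c = -60 + 2044 = 1984)
(E(-3, -6) + l(129, -101)) + c = (-3/(-6) - 101) + 1984 = (-3*(-⅙) - 101) + 1984 = (½ - 101) + 1984 = -201/2 + 1984 = 3767/2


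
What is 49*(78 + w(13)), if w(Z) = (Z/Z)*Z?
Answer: 4459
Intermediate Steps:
w(Z) = Z (w(Z) = 1*Z = Z)
49*(78 + w(13)) = 49*(78 + 13) = 49*91 = 4459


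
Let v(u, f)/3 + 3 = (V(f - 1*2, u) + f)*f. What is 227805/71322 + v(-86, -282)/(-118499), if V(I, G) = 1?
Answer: 3346737607/2817195226 ≈ 1.1880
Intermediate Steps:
v(u, f) = -9 + 3*f*(1 + f) (v(u, f) = -9 + 3*((1 + f)*f) = -9 + 3*(f*(1 + f)) = -9 + 3*f*(1 + f))
227805/71322 + v(-86, -282)/(-118499) = 227805/71322 + (-9 + 3*(-282) + 3*(-282)²)/(-118499) = 227805*(1/71322) + (-9 - 846 + 3*79524)*(-1/118499) = 75935/23774 + (-9 - 846 + 238572)*(-1/118499) = 75935/23774 + 237717*(-1/118499) = 75935/23774 - 237717/118499 = 3346737607/2817195226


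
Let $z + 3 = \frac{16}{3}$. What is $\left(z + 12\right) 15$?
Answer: $215$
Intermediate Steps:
$z = \frac{7}{3}$ ($z = -3 + \frac{16}{3} = \frac{7}{3} \approx 2.3333$)
$\left(z + 12\right) 15 = \left(\frac{7}{3} + 12\right) 15 = \frac{43}{3} \cdot 15 = 215$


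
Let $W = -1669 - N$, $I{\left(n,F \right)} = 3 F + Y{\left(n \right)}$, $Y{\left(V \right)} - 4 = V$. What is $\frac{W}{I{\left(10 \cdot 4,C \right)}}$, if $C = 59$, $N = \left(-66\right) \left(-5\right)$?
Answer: $- \frac{1999}{221} \approx -9.0452$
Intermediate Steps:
$N = 330$
$Y{\left(V \right)} = 4 + V$
$I{\left(n,F \right)} = 4 + n + 3 F$ ($I{\left(n,F \right)} = 3 F + \left(4 + n\right) = 4 + n + 3 F$)
$W = -1999$ ($W = -1669 - 330 = -1999$)
$\frac{W}{I{\left(10 \cdot 4,C \right)}} = - \frac{1999}{4 + 10 \cdot 4 + 3 \cdot 59} = - \frac{1999}{4 + 40 + 177} = - \frac{1999}{221}$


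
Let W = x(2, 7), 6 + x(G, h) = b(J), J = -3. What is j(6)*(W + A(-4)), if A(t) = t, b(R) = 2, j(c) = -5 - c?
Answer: 88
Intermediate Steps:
x(G, h) = -4 (x(G, h) = -6 + 2 = -4)
W = -4
j(6)*(W + A(-4)) = (-5 - 1*6)*(-4 - 4) = (-5 - 6)*(-8) = -11*(-8) = 88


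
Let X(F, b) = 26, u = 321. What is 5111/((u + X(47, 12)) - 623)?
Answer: -5111/276 ≈ -18.518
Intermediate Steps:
5111/((u + X(47, 12)) - 623) = 5111/((321 + 26) - 623) = 5111/(347 - 623) = 5111/(-276) = 5111*(-1/276) = -5111/276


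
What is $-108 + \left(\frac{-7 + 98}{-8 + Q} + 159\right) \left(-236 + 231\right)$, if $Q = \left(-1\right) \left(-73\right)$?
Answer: $-910$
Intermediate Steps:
$Q = 73$
$-108 + \left(\frac{-7 + 98}{-8 + Q} + 159\right) \left(-236 + 231\right) = -108 + \left(\frac{-7 + 98}{-8 + 73} + 159\right) \left(-236 + 231\right) = -108 + \left(\frac{91}{65} + 159\right) \left(-5\right) = -108 + \left(91 \cdot \frac{1}{65} + 159\right) \left(-5\right) = -108 + \left(\frac{7}{5} + 159\right) \left(-5\right) = -108 + \frac{802}{5} \left(-5\right) = -108 - 802 = -910$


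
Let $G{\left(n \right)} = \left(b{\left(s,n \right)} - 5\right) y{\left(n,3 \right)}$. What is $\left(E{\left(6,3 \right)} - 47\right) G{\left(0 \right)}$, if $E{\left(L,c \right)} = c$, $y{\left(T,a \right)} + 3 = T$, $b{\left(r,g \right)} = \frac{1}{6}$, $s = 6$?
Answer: $-638$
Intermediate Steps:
$b{\left(r,g \right)} = \frac{1}{6}$
$y{\left(T,a \right)} = -3 + T$
$G{\left(n \right)} = \frac{29}{2} - \frac{29 n}{6}$ ($G{\left(n \right)} = \left(\frac{1}{6} - 5\right) \left(-3 + n\right) = - \frac{29 \left(-3 + n\right)}{6} = \frac{29}{2} - \frac{29 n}{6}$)
$\left(E{\left(6,3 \right)} - 47\right) G{\left(0 \right)} = \left(3 - 47\right) \left(\frac{29}{2} - 0\right) = - 44 \left(\frac{29}{2} + 0\right) = \left(-44\right) \frac{29}{2} = -638$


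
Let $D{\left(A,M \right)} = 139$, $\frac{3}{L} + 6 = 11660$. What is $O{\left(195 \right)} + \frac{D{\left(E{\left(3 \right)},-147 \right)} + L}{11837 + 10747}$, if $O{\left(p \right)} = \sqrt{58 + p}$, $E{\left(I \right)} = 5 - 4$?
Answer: $\frac{1619909}{263193936} + \sqrt{253} \approx 15.912$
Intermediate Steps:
$L = \frac{3}{11654}$ ($L = \frac{3}{-6 + 11660} = \frac{3}{11654} \approx 0.00025742$)
$E{\left(I \right)} = 1$ ($E{\left(I \right)} = 5 - 4 = 1$)
$O{\left(195 \right)} + \frac{D{\left(E{\left(3 \right)},-147 \right)} + L}{11837 + 10747} = \sqrt{58 + 195} + \frac{139 + \frac{3}{11654}}{11837 + 10747} = \sqrt{253} + \frac{1619909}{11654 \cdot 22584} = \sqrt{253} + \frac{1619909}{11654} \cdot \frac{1}{22584} = \sqrt{253} + \frac{1619909}{263193936} = \frac{1619909}{263193936} + \sqrt{253}$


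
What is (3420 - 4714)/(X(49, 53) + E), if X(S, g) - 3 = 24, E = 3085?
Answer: -647/1556 ≈ -0.41581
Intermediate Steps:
X(S, g) = 27 (X(S, g) = 3 + 24 = 27)
(3420 - 4714)/(X(49, 53) + E) = (3420 - 4714)/(27 + 3085) = -1294/3112 = -1294*1/3112 = -647/1556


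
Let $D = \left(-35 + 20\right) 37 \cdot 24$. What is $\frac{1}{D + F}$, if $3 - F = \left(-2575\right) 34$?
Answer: $\frac{1}{74233} \approx 1.3471 \cdot 10^{-5}$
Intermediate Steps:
$F = 87553$ ($F = 3 - \left(-2575\right) 34 = 3 - -87550 = 3 + 87550 = 87553$)
$D = -13320$ ($D = \left(-15\right) 37 \cdot 24 = \left(-555\right) 24 = -13320$)
$\frac{1}{D + F} = \frac{1}{-13320 + 87553} = \frac{1}{74233}$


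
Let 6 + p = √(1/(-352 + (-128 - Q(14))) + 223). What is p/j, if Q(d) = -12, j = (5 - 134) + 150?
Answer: -2/7 + √1356719/1638 ≈ 0.42539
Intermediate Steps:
j = 21 (j = -129 + 150 = 21)
p = -6 + √1356719/78 (p = -6 + √(1/(-352 + (-128 - 1*(-12))) + 223) = -6 + √(1/(-352 + (-128 + 12)) + 223) = -6 + √(1/(-352 - 116) + 223) = -6 + √(1/(-468) + 223) = -6 + √(-1/468 + 223) = -6 + √(104363/468) = -6 + √1356719/78 ≈ 8.9331)
p/j = (-6 + √1356719/78)/21 = (-6 + √1356719/78)*(1/21) = -2/7 + √1356719/1638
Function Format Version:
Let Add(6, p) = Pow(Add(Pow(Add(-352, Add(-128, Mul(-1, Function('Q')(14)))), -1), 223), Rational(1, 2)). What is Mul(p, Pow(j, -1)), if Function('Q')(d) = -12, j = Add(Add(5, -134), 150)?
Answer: Add(Rational(-2, 7), Mul(Rational(1, 1638), Pow(1356719, Rational(1, 2)))) ≈ 0.42539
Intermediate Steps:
j = 21 (j = Add(-129, 150) = 21)
p = Add(-6, Mul(Rational(1, 78), Pow(1356719, Rational(1, 2)))) (p = Add(-6, Pow(Add(Pow(Add(-352, Add(-128, Mul(-1, -12))), -1), 223), Rational(1, 2))) = Add(-6, Pow(Add(Pow(Add(-352, Add(-128, 12)), -1), 223), Rational(1, 2))) = Add(-6, Pow(Add(Pow(Add(-352, -116), -1), 223), Rational(1, 2))) = Add(-6, Pow(Add(Pow(-468, -1), 223), Rational(1, 2))) = Add(-6, Pow(Add(Rational(-1, 468), 223), Rational(1, 2))) = Add(-6, Pow(Rational(104363, 468), Rational(1, 2))) = Add(-6, Mul(Rational(1, 78), Pow(1356719, Rational(1, 2)))) ≈ 8.9331)
Mul(p, Pow(j, -1)) = Mul(Add(-6, Mul(Rational(1, 78), Pow(1356719, Rational(1, 2)))), Pow(21, -1)) = Mul(Add(-6, Mul(Rational(1, 78), Pow(1356719, Rational(1, 2)))), Rational(1, 21)) = Add(Rational(-2, 7), Mul(Rational(1, 1638), Pow(1356719, Rational(1, 2))))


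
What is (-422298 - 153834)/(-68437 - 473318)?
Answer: 192044/180585 ≈ 1.0635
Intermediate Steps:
(-422298 - 153834)/(-68437 - 473318) = -576132/(-541755) = -576132*(-1/541755) = 192044/180585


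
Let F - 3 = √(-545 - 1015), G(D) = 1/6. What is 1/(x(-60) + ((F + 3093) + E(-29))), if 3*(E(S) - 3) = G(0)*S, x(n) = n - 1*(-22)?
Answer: 991242/3033100201 - 648*I*√390/3033100201 ≈ 0.00032681 - 4.2191e-6*I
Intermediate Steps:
x(n) = 22 + n (x(n) = n + 22 = 22 + n)
G(D) = ⅙
E(S) = 3 + S/18 (E(S) = 3 + (S/6)/3 = 3 + S/18)
F = 3 + 2*I*√390 (F = 3 + √(-545 - 1015) = 3 + √(-1560) = 3 + 2*I*√390 ≈ 3.0 + 39.497*I)
1/(x(-60) + ((F + 3093) + E(-29))) = 1/((22 - 60) + (((3 + 2*I*√390) + 3093) + (3 + (1/18)*(-29)))) = 1/(-38 + ((3096 + 2*I*√390) + (3 - 29/18))) = 1/(-38 + ((3096 + 2*I*√390) + 25/18)) = 1/(-38 + (55753/18 + 2*I*√390)) = 1/(55069/18 + 2*I*√390)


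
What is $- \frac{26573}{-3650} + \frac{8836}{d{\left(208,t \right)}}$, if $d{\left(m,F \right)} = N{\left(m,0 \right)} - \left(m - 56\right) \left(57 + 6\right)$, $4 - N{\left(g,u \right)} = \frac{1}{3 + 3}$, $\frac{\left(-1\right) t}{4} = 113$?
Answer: $\frac{1332658709}{209630450} \approx 6.3572$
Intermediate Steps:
$t = -452$ ($t = \left(-4\right) 113 = -452$)
$N{\left(g,u \right)} = \frac{23}{6}$ ($N{\left(g,u \right)} = 4 - \frac{1}{3 + 3} = 4 - \frac{1}{6} = \frac{23}{6}$)
$d{\left(m,F \right)} = \frac{21191}{6} - 63 m$ ($d{\left(m,F \right)} = \frac{23}{6} - \left(m - 56\right) \left(57 + 6\right) = \frac{23}{6} - \left(-56 + m\right) 63 = \frac{23}{6} - \left(-3528 + 63 m\right) = \frac{21191}{6} - 63 m$)
$- \frac{26573}{-3650} + \frac{8836}{d{\left(208,t \right)}} = - \frac{26573}{-3650} + \frac{8836}{\frac{21191}{6} - 13104} = \left(-26573\right) \left(- \frac{1}{3650}\right) + \frac{8836}{\frac{21191}{6} - 13104} = \frac{26573}{3650} + \frac{8836}{- \frac{57433}{6}} = \frac{26573}{3650} + 8836 \left(- \frac{6}{57433}\right) = \frac{26573}{3650} - \frac{53016}{57433} = \frac{1332658709}{209630450}$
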